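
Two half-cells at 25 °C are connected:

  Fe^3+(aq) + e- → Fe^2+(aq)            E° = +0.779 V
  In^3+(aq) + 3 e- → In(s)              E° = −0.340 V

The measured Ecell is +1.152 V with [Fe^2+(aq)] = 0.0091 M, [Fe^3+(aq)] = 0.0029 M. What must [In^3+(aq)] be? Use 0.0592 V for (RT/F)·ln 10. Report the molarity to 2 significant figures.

With Fe³⁺/Fe²⁺ at the cathode and In³⁺/In at the anode, E°cell = +0.779 − (−0.340) = +1.119 V (n = 3).
Since E = E° − (0.0592/n)·log Q, log Q = n(E° − E)/0.0592 = −1.672.
Balancing electrons gives 3 Fe^3+(aq) + In(s) → 3 Fe^2+(aq) + In^3+(aq); thus Q = ([Fe^2+(aq)]^3·[In^3+(aq)]) / [Fe^3+(aq)]^3.
Isolating [In^3+(aq)] in Q = 10^{−1.672} yields log [In^3+(aq)] = −3.162, i.e. 0.00069 M.

0.00069 M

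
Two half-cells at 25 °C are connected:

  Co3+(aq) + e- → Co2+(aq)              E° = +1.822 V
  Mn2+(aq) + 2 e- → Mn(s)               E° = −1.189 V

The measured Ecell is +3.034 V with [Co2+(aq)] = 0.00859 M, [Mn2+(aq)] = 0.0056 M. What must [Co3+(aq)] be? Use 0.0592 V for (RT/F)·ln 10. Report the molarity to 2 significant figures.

Co³⁺/Co²⁺ is the cathode (higher E°); E°cell = +1.822 − (−1.189) = +3.011 V with n = 2.
Rearranging E = E° − (0.0592/n)·log Q gives log Q = 2(+3.011 − (+3.034))/0.0592 = −0.777.
For 2 Co3+(aq) + Mn(s) → 2 Co2+(aq) + Mn2+(aq), the reaction quotient is Q = ([Co2+(aq)]^2·[Mn2+(aq)]) / [Co3+(aq)]^2.
Substituting the known concentrations and solving, log [Co3+(aq)] = −2.803 and [Co3+(aq)] = 0.0016 M.

0.0016 M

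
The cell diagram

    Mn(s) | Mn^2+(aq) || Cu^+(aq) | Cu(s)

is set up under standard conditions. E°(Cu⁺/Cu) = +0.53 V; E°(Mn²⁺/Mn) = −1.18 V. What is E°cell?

+1.71 V

By convention the left-hand electrode in cell notation is the anode (oxidation) and the right-hand electrode is the cathode (reduction).
E°cell = E°(right) − E°(left) = +0.53 − (−1.18) = +1.71 V.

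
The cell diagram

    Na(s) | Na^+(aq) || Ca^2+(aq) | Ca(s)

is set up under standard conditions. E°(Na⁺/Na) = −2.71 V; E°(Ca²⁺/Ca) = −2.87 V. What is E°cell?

−0.16 V

By convention the left-hand electrode in cell notation is the anode (oxidation) and the right-hand electrode is the cathode (reduction).
E°cell = E°(right) − E°(left) = −2.87 − (−2.71) = −0.16 V.
The negative sign shows that, as written, the cell would require an external voltage to drive the reaction.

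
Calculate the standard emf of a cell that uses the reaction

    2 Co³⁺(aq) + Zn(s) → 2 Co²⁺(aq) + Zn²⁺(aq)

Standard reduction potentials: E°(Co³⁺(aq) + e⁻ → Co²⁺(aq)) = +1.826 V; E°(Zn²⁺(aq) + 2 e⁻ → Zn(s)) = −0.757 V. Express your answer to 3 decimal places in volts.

In the reaction as written, Co³⁺(aq) is reduced (cathode) and Zn²⁺(aq) is produced by oxidation at the anode.
E°cell = E°(cathode) − E°(anode) = +1.826 − (−0.757) = +2.583 V.

+2.583 V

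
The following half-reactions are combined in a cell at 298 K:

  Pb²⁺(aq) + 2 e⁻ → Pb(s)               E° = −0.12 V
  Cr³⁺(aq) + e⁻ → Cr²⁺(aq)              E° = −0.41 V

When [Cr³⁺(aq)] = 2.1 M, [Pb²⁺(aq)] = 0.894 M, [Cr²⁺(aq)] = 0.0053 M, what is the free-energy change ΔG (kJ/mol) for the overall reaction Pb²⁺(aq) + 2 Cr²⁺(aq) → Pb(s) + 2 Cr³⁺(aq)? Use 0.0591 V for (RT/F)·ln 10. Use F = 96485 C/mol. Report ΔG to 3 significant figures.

With Pb²⁺/Pb reduced at the cathode, E°cell = −0.12 − (−0.41) = +0.29 V and n = 2.
The reaction quotient is [Cr³⁺(aq)]^2 / ([Pb²⁺(aq)]·[Cr²⁺(aq)]^2) = 1.76×10^5; by Nernst, E = +0.29 − (0.0591/2)(5.245) = +0.1350 V.
Finally ΔG = −nFE = −(2)(96485 C/mol)(+0.1350 V) = −26.1 kJ/mol.

−26.1 kJ/mol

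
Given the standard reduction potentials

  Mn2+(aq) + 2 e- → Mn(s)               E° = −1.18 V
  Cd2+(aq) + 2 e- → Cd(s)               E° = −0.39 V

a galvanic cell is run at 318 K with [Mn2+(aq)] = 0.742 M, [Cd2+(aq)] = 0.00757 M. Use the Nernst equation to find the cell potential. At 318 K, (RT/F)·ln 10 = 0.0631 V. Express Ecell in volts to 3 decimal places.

The Cd²⁺/Cd couple has the more positive E°, so it is the cathode; Mn²⁺/Mn is the anode.
E°cell = E°cat − E°an = −0.39 − (−1.18) = +0.79 V; n = 2.
Balancing gives Cd2+(aq) + Mn(s) → Cd(s) + Mn2+(aq); hence Q = [Mn2+(aq)] / [Cd2+(aq)] = 98 (log Q = 1.991).
E = E° − (0.0631/n)·log Q = +0.79 − (0.0631/2)(1.991) = +0.727 V.

+0.727 V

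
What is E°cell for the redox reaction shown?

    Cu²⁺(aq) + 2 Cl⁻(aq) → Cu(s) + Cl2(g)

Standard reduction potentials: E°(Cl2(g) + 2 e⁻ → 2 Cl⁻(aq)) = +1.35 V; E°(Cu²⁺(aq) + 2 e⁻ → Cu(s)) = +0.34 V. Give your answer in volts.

Cu²⁺(aq) gains electrons, so the Cu²⁺/Cu couple is the cathode; the Cl₂/Cl⁻ couple is the anode.
E°cell = E°(cathode) − E°(anode) = +0.34 − (+1.35) = −1.01 V.
The negative E°cell means the reaction is non-spontaneous in the direction written.

−1.01 V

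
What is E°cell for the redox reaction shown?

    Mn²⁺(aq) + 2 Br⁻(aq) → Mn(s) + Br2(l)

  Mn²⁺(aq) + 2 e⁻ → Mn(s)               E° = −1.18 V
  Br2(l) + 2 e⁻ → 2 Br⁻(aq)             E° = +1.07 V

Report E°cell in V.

−2.25 V

Mn²⁺(aq) gains electrons, so the Mn²⁺/Mn couple is the cathode; the Br₂/Br⁻ couple is the anode.
E°cell = E°(cathode) − E°(anode) = −1.18 − (+1.07) = −2.25 V.
The negative E°cell means the reaction is non-spontaneous in the direction written.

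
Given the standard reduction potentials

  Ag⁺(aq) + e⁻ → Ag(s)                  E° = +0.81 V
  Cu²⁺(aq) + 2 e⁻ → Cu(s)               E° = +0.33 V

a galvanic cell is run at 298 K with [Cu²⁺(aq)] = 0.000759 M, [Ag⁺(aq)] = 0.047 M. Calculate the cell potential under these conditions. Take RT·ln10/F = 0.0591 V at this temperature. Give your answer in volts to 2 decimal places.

+0.49 V

Ag⁺/Ag is reduced (cathode, E° = +0.81 V) and Cu²⁺/Cu is oxidized (anode).
E°cell = E°cat − E°an = +0.81 − (+0.33) = +0.48 V; n = 2.
Balancing gives 2 Ag⁺(aq) + Cu(s) → 2 Ag(s) + Cu²⁺(aq); hence Q = [Cu²⁺(aq)] / [Ag⁺(aq)]^2 = 0.344 (log Q = −0.464).
Applying E = E° − (RT ln10/nF)·log Q gives +0.48 − (0.0591/2)(−0.464) = +0.49 V.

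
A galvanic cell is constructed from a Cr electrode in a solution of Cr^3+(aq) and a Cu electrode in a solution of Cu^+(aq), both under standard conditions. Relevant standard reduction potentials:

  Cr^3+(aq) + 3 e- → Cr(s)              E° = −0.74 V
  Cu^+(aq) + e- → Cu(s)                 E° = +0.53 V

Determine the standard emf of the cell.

The Cu⁺/Cu couple has the higher E°, so Cu ion is reduced (cathode) and Cr is oxidized (anode).
E°cell = E°(cathode) − E°(anode) = +0.53 − (−0.74) = +1.27 V.

+1.27 V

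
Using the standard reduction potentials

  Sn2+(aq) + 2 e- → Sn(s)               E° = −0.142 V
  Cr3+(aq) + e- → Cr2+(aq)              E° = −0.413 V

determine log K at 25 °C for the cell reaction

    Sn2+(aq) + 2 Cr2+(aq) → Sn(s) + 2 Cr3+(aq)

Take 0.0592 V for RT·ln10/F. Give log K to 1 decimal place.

The Sn²⁺/Sn couple is reduced (cathode); E°cell = −0.142 − (−0.413) = +0.271 V with n = 2.
At equilibrium E = 0, so log K = nE°cell / 0.0592 = (2)(+0.271) / 0.0592 = 9.2.

log K = 9.2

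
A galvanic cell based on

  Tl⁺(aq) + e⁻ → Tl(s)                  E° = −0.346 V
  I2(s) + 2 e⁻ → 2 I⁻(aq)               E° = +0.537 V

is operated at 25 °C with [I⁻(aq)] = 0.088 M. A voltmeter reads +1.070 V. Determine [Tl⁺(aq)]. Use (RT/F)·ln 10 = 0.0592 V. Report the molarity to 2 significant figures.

0.0079 M

The I₂/I⁻ couple has the larger reduction potential, so it is the cathode: E°cell = +0.537 − (−0.346) = +0.883 V and n = 2.
Rearranging E = E° − (0.0592/n)·log Q gives log Q = 2(+0.883 − (+1.070))/0.0592 = −6.318.
For I2(s) + 2 Tl(s) → 2 I⁻(aq) + 2 Tl⁺(aq), the reaction quotient is Q = [I⁻(aq)]^2·[Tl⁺(aq)]^2.
Solving for the unknown gives log [Tl⁺(aq)] = −2.103, so [Tl⁺(aq)] ≈ 0.0079 M.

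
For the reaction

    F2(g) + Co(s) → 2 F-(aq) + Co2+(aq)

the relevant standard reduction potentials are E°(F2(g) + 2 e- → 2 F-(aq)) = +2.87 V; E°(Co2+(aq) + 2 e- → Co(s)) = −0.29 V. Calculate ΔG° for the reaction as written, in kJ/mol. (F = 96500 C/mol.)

In the reaction as written F2(g) is reduced, so the F₂/F⁻ couple is the cathode and Co²⁺/Co is the anode.
E°cell = +2.87 − (−0.29) = +3.16 V; balancing electrons gives n = 2.
ΔG° = −nFE°cell = −(2)(96500)(+3.16) J/mol = −610 kJ/mol.

−610 kJ/mol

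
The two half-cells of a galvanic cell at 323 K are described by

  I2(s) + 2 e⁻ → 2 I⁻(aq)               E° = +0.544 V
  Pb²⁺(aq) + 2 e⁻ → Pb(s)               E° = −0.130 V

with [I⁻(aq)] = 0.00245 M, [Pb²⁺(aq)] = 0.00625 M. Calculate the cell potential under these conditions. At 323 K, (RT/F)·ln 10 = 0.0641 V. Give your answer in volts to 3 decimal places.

+0.912 V

Since E°(I₂/I⁻) > E°(Pb²⁺/Pb), I₂/I⁻ serves as the cathode.
E°cell = +0.544 − (−0.130) = +0.674 V, with n = 2 electrons transferred.
The balanced reaction is I2(s) + Pb(s) → 2 I⁻(aq) + Pb²⁺(aq), so Q = [I⁻(aq)]^2·[Pb²⁺(aq)] = 3.75×10^−8 and log Q = −7.426.
E = E° − (0.0641/n)·log Q = +0.674 − (0.0641/2)(−7.426) = +0.912 V.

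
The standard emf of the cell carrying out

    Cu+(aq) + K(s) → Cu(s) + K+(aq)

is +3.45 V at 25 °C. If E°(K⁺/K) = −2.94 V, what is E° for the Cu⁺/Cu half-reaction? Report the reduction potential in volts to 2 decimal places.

In the reaction as written the Cu⁺/Cu couple is reduced (cathode) and K⁺/K is oxidized (anode), so E°cell = E°(Cu⁺/Cu) − E°(K⁺/K).
E°(Cu⁺/Cu) = E°cell + E°(anode) = +3.45 + (−2.94) = +0.51 V.

+0.51 V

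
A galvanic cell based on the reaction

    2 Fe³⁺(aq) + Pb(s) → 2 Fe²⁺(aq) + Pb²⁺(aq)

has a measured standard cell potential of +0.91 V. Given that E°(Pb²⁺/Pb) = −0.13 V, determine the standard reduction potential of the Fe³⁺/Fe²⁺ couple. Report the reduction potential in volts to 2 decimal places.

In the reaction as written the Fe³⁺/Fe²⁺ couple is reduced (cathode) and Pb²⁺/Pb is oxidized (anode), so E°cell = E°(Fe³⁺/Fe²⁺) − E°(Pb²⁺/Pb).
E°(Fe³⁺/Fe²⁺) = E°cell + E°(anode) = +0.91 + (−0.13) = +0.78 V.

+0.78 V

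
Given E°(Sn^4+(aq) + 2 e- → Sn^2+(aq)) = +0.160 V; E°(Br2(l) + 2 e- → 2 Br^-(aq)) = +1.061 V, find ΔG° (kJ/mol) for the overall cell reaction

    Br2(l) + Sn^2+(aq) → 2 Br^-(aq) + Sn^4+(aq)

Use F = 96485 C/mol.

−174 kJ/mol

In the reaction as written Br2(l) is reduced, so the Br₂/Br⁻ couple is the cathode and Sn⁴⁺/Sn²⁺ is the anode.
E°cell = +1.061 − (+0.160) = +0.901 V; balancing electrons gives n = 2.
ΔG° = −nFE°cell = −(2)(96485)(+0.901) J/mol = −174 kJ/mol.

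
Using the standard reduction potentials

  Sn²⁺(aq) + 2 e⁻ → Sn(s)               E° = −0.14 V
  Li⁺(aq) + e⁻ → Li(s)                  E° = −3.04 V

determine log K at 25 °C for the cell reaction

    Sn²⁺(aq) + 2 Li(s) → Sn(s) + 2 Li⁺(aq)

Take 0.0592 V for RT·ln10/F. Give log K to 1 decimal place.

The Sn²⁺/Sn couple is reduced (cathode); E°cell = −0.14 − (−3.04) = +2.90 V with n = 2.
At equilibrium E = 0, so log K = nE°cell / 0.0592 = (2)(+2.90) / 0.0592 = 98.0.

log K = 98.0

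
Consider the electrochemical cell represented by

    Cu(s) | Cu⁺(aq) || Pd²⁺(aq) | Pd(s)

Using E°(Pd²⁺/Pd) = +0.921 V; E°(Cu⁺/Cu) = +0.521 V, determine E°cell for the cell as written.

By convention the left-hand electrode in cell notation is the anode (oxidation) and the right-hand electrode is the cathode (reduction).
E°cell = E°(right) − E°(left) = +0.921 − (+0.521) = +0.400 V.

+0.400 V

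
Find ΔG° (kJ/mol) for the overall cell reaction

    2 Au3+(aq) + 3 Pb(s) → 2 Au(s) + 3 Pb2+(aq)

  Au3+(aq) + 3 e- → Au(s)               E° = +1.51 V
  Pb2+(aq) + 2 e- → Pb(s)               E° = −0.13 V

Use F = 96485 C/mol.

In the reaction as written Au3+(aq) is reduced, so the Au³⁺/Au couple is the cathode and Pb²⁺/Pb is the anode.
E°cell = +1.51 − (−0.13) = +1.64 V; balancing electrons gives n = 6.
ΔG° = −nFE°cell = −(6)(96485)(+1.64) J/mol = −949 kJ/mol.

−949 kJ/mol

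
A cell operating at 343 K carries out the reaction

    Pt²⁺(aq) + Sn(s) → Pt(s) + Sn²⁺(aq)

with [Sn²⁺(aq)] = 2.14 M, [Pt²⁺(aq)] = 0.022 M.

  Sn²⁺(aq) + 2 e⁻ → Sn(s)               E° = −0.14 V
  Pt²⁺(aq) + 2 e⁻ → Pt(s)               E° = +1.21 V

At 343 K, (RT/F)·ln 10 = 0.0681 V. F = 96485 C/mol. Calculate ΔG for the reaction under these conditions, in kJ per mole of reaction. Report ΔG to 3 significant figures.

−247 kJ/mol

With Pt²⁺/Pt reduced at the cathode, E°cell = +1.21 − (−0.14) = +1.35 V and n = 2.
Q = [Sn²⁺(aq)] / [Pt²⁺(aq)] = 97.3, so log Q = 1.988 and E = +1.35 − (0.0681/2)(1.988) = +1.2823 V.
Then ΔG = −nFE = −2 × 96485 × +1.2823 J/mol = −247 kJ/mol.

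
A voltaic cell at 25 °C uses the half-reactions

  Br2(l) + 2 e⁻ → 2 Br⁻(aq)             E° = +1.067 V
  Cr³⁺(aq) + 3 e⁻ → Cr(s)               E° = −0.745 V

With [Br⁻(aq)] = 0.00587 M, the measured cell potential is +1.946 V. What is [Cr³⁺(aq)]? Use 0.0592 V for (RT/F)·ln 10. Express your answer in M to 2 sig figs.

0.80 M

With Br₂/Br⁻ at the cathode and Cr³⁺/Cr at the anode, E°cell = +1.067 − (−0.745) = +1.812 V (n = 6).
Rearranging E = E° − (0.0592/n)·log Q gives log Q = 6(+1.812 − (+1.946))/0.0592 = −13.581.
For 3 Br2(l) + 2 Cr(s) → 6 Br⁻(aq) + 2 Cr³⁺(aq), the reaction quotient is Q = [Br⁻(aq)]^6·[Cr³⁺(aq)]^2.
Substituting the known concentrations and solving, log [Cr³⁺(aq)] = −0.096 and [Cr³⁺(aq)] = 0.80 M.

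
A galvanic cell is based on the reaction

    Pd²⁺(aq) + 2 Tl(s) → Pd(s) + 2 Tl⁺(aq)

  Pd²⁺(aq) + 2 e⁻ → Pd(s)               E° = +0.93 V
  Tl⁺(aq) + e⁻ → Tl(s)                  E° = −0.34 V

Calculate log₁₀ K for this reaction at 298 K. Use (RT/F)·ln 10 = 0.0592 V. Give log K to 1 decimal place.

log K = 42.9

The Pd²⁺/Pd couple is reduced (cathode); E°cell = +0.93 − (−0.34) = +1.27 V with n = 2.
At equilibrium E = 0, so log K = nE°cell / 0.0592 = (2)(+1.27) / 0.0592 = 42.9.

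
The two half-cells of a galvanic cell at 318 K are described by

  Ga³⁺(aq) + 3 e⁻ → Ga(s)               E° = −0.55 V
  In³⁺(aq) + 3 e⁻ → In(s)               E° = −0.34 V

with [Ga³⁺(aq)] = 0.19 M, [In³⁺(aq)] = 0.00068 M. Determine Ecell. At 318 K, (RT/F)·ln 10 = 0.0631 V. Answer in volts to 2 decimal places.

+0.16 V

The In³⁺/In couple has the more positive E°, so it is the cathode; Ga³⁺/Ga is the anode.
E°cell = E°cat − E°an = −0.34 − (−0.55) = +0.21 V; n = 3.
The balanced reaction is In³⁺(aq) + Ga(s) → In(s) + Ga³⁺(aq), so Q = [Ga³⁺(aq)] / [In³⁺(aq)] = 279 and log Q = 2.446.
Applying E = E° − (RT ln10/nF)·log Q gives +0.21 − (0.0631/3)(2.446) = +0.16 V.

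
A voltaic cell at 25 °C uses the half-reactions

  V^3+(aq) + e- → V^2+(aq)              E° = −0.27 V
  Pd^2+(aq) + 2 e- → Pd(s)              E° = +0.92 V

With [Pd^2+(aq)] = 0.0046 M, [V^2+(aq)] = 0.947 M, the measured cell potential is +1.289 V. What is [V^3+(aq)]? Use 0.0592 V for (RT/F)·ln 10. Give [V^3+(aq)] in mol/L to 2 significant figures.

The Pd²⁺/Pd couple has the larger reduction potential, so it is the cathode: E°cell = +0.92 − (−0.27) = +1.19 V and n = 2.
From the Nernst equation, log Q = n(E° − E)/0.0592 = 2·(+1.19 − (+1.289))/0.0592 = −3.345.
For Pd^2+(aq) + 2 V^2+(aq) → Pd(s) + 2 V^3+(aq), the reaction quotient is Q = [V^3+(aq)]^2 / ([Pd^2+(aq)]·[V^2+(aq)]^2).
Isolating [V^3+(aq)] in Q = 10^{−3.345} yields log [V^3+(aq)] = −2.865, i.e. 0.0014 M.

0.0014 M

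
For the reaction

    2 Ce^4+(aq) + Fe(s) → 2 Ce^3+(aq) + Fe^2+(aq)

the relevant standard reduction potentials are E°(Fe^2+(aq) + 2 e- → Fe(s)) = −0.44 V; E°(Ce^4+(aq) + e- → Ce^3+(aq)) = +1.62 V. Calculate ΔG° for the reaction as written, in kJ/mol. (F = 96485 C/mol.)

In the reaction as written Ce^4+(aq) is reduced, so the Ce⁴⁺/Ce³⁺ couple is the cathode and Fe²⁺/Fe is the anode.
E°cell = +1.62 − (−0.44) = +2.06 V; balancing electrons gives n = 2.
ΔG° = −nFE°cell = −(2)(96485)(+2.06) J/mol = −398 kJ/mol.

−398 kJ/mol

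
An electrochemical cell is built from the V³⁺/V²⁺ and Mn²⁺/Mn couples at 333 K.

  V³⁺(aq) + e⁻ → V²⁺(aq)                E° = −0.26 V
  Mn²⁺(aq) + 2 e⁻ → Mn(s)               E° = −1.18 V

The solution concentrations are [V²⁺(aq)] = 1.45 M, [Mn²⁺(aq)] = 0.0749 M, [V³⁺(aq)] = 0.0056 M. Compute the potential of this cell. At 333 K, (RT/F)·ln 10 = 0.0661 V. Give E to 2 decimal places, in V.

The V³⁺/V²⁺ couple has the more positive E°, so it is the cathode; Mn²⁺/Mn is the anode.
The standard potential is −0.26 − (−1.18) = +0.92 V and the balanced reaction transfers n = 2 electrons.
The balanced reaction is 2 V³⁺(aq) + Mn(s) → 2 V²⁺(aq) + Mn²⁺(aq), so Q = ([V²⁺(aq)]^2·[Mn²⁺(aq)]) / [V³⁺(aq)]^2 = 5.02×10^3 and log Q = 3.701.
E = E° − (0.0661/n)·log Q = +0.92 − (0.0661/2)(3.701) = +0.80 V.

+0.80 V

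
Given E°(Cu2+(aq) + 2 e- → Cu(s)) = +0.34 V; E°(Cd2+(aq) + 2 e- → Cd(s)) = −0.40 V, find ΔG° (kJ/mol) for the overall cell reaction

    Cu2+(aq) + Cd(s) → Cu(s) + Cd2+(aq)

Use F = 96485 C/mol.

−143 kJ/mol

In the reaction as written Cu2+(aq) is reduced, so the Cu²⁺/Cu couple is the cathode and Cd²⁺/Cd is the anode.
E°cell = +0.34 − (−0.40) = +0.74 V; balancing electrons gives n = 2.
ΔG° = −nFE°cell = −(2)(96485)(+0.74) J/mol = −143 kJ/mol.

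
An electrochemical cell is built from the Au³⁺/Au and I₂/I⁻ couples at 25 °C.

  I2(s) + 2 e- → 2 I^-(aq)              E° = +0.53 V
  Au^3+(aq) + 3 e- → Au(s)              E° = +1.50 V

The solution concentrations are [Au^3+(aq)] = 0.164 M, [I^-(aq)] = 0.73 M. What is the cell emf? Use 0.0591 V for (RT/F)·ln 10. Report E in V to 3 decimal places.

Since E°(Au³⁺/Au) > E°(I₂/I⁻), Au³⁺/Au serves as the cathode.
E°cell = +1.50 − (+0.53) = +0.97 V, with n = 6 electrons transferred.
The balanced reaction is 2 Au^3+(aq) + 6 I^-(aq) → 2 Au(s) + 3 I2(s), so Q = 1 / ([Au^3+(aq)]^2·[I^-(aq)]^6) = 246 and log Q = 2.390.
By the Nernst equation, E = +0.97 − (0.0591/6)·(2.390) = +0.946 V.

+0.946 V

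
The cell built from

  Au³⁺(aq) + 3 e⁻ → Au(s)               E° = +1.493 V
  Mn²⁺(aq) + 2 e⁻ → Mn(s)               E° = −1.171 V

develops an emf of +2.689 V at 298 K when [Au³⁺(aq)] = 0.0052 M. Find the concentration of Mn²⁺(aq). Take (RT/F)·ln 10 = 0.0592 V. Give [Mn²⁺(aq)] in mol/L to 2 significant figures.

The Au³⁺/Au couple has the larger reduction potential, so it is the cathode: E°cell = +1.493 − (−1.171) = +2.664 V and n = 6.
Rearranging E = E° − (0.0592/n)·log Q gives log Q = 6(+2.664 − (+2.689))/0.0592 = −2.534.
The balanced reaction is 2 Au³⁺(aq) + 3 Mn(s) → 2 Au(s) + 3 Mn²⁺(aq), so Q = [Mn²⁺(aq)]^3 / [Au³⁺(aq)]^2.
Substituting the known concentrations and solving, log [Mn²⁺(aq)] = −2.367 and [Mn²⁺(aq)] = 0.0043 M.

0.0043 M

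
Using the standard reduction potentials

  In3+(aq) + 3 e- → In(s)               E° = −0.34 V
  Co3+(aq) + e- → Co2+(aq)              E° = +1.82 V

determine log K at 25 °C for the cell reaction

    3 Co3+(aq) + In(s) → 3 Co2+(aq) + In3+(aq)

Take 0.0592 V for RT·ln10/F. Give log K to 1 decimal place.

log K = 109.5

The Co³⁺/Co²⁺ couple is reduced (cathode); E°cell = +1.82 − (−0.34) = +2.16 V with n = 3.
At equilibrium E = 0, so log K = nE°cell / 0.0592 = (3)(+2.16) / 0.0592 = 109.5.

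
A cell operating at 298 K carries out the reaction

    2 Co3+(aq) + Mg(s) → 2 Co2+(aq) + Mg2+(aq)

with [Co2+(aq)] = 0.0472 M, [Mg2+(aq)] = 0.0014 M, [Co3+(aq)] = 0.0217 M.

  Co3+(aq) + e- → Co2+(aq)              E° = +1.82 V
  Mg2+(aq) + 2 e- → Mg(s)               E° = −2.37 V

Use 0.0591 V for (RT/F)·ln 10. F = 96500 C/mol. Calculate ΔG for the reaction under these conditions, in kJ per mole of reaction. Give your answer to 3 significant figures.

−821 kJ/mol

The standard cell potential is +1.82 − (−2.37) = +4.19 V, with n = 2 electrons in the balanced equation.
The reaction quotient is ([Co2+(aq)]^2·[Mg2+(aq)]) / [Co3+(aq)]^2 = 0.00662; by Nernst, E = +4.19 − (0.0591/2)(−2.179) = +4.2544 V.
ΔG = −nFE = −(2)(96500)(+4.2544) J/mol = −821 kJ/mol.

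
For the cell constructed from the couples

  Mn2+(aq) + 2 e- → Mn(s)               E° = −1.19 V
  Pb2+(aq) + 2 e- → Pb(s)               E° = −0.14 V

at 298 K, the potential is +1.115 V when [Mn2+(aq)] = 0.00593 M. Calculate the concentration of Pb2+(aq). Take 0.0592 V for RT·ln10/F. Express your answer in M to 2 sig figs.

The Pb²⁺/Pb couple has the larger reduction potential, so it is the cathode: E°cell = −0.14 − (−1.19) = +1.05 V and n = 2.
Since E = E° − (0.0592/n)·log Q, log Q = n(E° − E)/0.0592 = −2.196.
For Pb2+(aq) + Mn(s) → Pb(s) + Mn2+(aq), the reaction quotient is Q = [Mn2+(aq)] / [Pb2+(aq)].
Substituting the known concentrations and solving, log [Pb2+(aq)] = −0.031 and [Pb2+(aq)] = 0.93 M.

0.93 M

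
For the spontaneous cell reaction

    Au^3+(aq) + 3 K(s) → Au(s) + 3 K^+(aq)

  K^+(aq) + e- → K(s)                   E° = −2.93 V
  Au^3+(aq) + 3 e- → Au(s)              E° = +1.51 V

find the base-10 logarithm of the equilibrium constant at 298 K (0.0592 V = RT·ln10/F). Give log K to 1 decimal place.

log K = 225.0

The Au³⁺/Au couple is reduced (cathode); E°cell = +1.51 − (−2.93) = +4.44 V with n = 3.
At equilibrium E = 0, so log K = nE°cell / 0.0592 = (3)(+4.44) / 0.0592 = 225.0.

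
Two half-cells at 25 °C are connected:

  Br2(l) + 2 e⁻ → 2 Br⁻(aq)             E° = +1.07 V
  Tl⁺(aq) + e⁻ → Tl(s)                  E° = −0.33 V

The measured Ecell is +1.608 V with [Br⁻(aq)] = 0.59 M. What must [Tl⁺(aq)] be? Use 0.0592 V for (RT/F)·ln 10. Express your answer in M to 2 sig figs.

0.00052 M

Br₂/Br⁻ is the cathode (higher E°); E°cell = +1.07 − (−0.33) = +1.40 V with n = 2.
Since E = E° − (0.0592/n)·log Q, log Q = n(E° − E)/0.0592 = −7.027.
Balancing electrons gives Br2(l) + 2 Tl(s) → 2 Br⁻(aq) + 2 Tl⁺(aq); thus Q = [Br⁻(aq)]^2·[Tl⁺(aq)]^2.
Solving for the unknown gives log [Tl⁺(aq)] = −3.284, so [Tl⁺(aq)] ≈ 0.00052 M.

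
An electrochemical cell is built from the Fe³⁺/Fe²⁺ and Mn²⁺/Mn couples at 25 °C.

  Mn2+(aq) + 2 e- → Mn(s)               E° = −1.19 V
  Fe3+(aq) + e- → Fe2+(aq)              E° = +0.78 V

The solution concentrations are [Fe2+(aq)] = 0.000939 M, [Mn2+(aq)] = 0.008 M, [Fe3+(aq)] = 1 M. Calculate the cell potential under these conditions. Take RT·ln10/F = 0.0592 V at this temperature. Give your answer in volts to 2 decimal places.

+2.21 V

The Fe³⁺/Fe²⁺ couple has the more positive E°, so it is the cathode; Mn²⁺/Mn is the anode.
E°cell = +0.78 − (−1.19) = +1.97 V, with n = 2 electrons transferred.
The balanced reaction is 2 Fe3+(aq) + Mn(s) → 2 Fe2+(aq) + Mn2+(aq), so Q = ([Fe2+(aq)]^2·[Mn2+(aq)]) / [Fe3+(aq)]^2 = 7.05×10^−9 and log Q = −8.152.
E = E° − (0.0592/n)·log Q = +1.97 − (0.0592/2)(−8.152) = +2.21 V.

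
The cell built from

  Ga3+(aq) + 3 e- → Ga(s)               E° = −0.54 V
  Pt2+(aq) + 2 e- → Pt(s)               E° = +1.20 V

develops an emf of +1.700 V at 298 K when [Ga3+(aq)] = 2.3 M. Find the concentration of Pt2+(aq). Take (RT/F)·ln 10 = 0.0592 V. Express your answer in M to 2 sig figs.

0.078 M

Pt²⁺/Pt is the cathode (higher E°); E°cell = +1.20 − (−0.54) = +1.74 V with n = 6.
Rearranging E = E° − (0.0592/n)·log Q gives log Q = 6(+1.74 − (+1.700))/0.0592 = 4.054.
The balanced reaction is 3 Pt2+(aq) + 2 Ga(s) → 3 Pt(s) + 2 Ga3+(aq), so Q = [Ga3+(aq)]^2 / [Pt2+(aq)]^3.
Substituting the known concentrations and solving, log [Pt2+(aq)] = −1.110 and [Pt2+(aq)] = 0.078 M.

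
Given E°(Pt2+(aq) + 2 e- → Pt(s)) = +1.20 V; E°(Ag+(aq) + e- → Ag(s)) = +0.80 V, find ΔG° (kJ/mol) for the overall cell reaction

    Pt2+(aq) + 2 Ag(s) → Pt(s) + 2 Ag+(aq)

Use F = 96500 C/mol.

−77.2 kJ/mol

In the reaction as written Pt2+(aq) is reduced, so the Pt²⁺/Pt couple is the cathode and Ag⁺/Ag is the anode.
E°cell = +1.20 − (+0.80) = +0.40 V; balancing electrons gives n = 2.
ΔG° = −nFE°cell = −(2)(96500)(+0.40) J/mol = −77.2 kJ/mol.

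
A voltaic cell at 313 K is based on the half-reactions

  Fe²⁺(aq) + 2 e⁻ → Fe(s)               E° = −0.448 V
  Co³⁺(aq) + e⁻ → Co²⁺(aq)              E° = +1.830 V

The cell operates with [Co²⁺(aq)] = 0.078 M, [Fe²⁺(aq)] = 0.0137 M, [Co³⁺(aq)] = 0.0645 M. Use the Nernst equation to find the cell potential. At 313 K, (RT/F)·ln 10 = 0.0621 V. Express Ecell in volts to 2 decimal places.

Since E°(Co³⁺/Co²⁺) > E°(Fe²⁺/Fe), Co³⁺/Co²⁺ serves as the cathode.
The standard potential is +1.830 − (−0.448) = +2.278 V and the balanced reaction transfers n = 2 electrons.
The balanced reaction is 2 Co³⁺(aq) + Fe(s) → 2 Co²⁺(aq) + Fe²⁺(aq), so Q = ([Co²⁺(aq)]^2·[Fe²⁺(aq)]) / [Co³⁺(aq)]^2 = 0.02 and log Q = −1.698.
E = E° − (0.0621/n)·log Q = +2.278 − (0.0621/2)(−1.698) = +2.33 V.

+2.33 V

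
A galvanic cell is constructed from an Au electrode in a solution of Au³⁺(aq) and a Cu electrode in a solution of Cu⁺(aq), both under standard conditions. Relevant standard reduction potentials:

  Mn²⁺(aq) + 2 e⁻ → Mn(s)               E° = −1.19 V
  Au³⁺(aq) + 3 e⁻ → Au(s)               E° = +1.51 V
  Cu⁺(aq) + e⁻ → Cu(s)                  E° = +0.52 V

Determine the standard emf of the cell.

Of the two couples in this cell, the one with the more positive reduction potential is reduced at the cathode: here that is Au³⁺/Au (+1.51 V); Cu⁺/Cu (+0.52 V) is the anode.
E°cell = E°(cathode) − E°(anode) = +1.51 − (+0.52) = +0.99 V.

+0.99 V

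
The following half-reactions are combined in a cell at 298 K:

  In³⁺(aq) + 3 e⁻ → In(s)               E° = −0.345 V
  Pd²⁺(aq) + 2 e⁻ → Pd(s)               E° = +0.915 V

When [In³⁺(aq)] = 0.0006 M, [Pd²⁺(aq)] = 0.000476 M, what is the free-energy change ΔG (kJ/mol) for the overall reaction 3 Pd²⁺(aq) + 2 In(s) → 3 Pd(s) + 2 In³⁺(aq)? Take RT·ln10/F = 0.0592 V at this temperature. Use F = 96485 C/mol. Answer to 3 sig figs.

With Pd²⁺/Pd reduced at the cathode, E°cell = +0.915 − (−0.345) = +1.260 V and n = 6.
Here Q = [In³⁺(aq)]^2 / [Pd²⁺(aq)]^3 = 3.34×10^3 (log Q = 3.523), giving E = +1.260 − (0.0592/6)·(3.523) = +1.2252 V.
Finally ΔG = −nFE = −(6)(96485 C/mol)(+1.2252 V) = −709 kJ/mol.

−709 kJ/mol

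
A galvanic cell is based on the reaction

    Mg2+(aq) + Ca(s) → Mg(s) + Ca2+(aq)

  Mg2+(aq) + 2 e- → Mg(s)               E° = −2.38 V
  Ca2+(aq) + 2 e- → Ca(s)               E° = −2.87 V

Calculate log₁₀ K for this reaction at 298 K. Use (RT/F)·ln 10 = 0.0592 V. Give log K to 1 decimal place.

log K = 16.6

The Mg²⁺/Mg couple is reduced (cathode); E°cell = −2.38 − (−2.87) = +0.49 V with n = 2.
At equilibrium E = 0, so log K = nE°cell / 0.0592 = (2)(+0.49) / 0.0592 = 16.6.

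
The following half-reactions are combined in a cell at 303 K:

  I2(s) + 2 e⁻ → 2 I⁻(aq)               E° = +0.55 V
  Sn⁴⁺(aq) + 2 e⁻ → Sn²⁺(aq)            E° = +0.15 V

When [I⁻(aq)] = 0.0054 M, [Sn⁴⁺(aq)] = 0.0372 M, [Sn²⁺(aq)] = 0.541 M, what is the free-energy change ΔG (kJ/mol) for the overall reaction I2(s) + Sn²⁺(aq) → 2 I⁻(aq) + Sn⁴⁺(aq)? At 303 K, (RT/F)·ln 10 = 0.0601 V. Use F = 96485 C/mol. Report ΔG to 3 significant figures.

E°cell = +0.55 − (+0.15) = +0.40 V; the balanced reaction transfers n = 2 electrons.
The reaction quotient is ([I⁻(aq)]^2·[Sn⁴⁺(aq)]) / [Sn²⁺(aq)] = 2.01×10^−6; by Nernst, E = +0.40 − (0.0601/2)(−5.698) = +0.5712 V.
ΔG = −nFE = −(2)(96485)(+0.5712) J/mol = −110 kJ/mol.

−110 kJ/mol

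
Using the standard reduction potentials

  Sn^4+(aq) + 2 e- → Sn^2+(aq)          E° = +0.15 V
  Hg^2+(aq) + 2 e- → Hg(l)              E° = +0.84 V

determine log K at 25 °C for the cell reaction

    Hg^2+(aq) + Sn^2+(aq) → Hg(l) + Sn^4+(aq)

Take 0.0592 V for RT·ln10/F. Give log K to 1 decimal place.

The Hg²⁺/Hg couple is reduced (cathode); E°cell = +0.84 − (+0.15) = +0.69 V with n = 2.
At equilibrium E = 0, so log K = nE°cell / 0.0592 = (2)(+0.69) / 0.0592 = 23.3.

log K = 23.3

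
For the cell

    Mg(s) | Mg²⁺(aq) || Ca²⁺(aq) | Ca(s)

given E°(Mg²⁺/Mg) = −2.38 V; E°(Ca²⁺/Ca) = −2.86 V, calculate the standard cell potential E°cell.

By convention the left-hand electrode in cell notation is the anode (oxidation) and the right-hand electrode is the cathode (reduction).
E°cell = E°(right) − E°(left) = −2.86 − (−2.38) = −0.48 V.
The negative sign shows that, as written, the cell would require an external voltage to drive the reaction.

−0.48 V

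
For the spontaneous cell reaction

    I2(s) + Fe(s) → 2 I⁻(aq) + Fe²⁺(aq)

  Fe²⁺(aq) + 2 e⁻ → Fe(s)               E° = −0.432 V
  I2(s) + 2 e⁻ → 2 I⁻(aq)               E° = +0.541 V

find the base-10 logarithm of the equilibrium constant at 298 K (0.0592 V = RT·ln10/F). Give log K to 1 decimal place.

The I₂/I⁻ couple is reduced (cathode); E°cell = +0.541 − (−0.432) = +0.973 V with n = 2.
At equilibrium E = 0, so log K = nE°cell / 0.0592 = (2)(+0.973) / 0.0592 = 32.9.

log K = 32.9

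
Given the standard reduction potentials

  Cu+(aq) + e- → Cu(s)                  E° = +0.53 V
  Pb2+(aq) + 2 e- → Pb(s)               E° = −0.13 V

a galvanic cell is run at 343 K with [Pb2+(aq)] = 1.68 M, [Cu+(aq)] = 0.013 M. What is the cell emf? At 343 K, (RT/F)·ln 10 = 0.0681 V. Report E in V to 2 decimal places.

Since E°(Cu⁺/Cu) > E°(Pb²⁺/Pb), Cu⁺/Cu serves as the cathode.
E°cell = E°cat − E°an = +0.53 − (−0.13) = +0.66 V; n = 2.
The balanced reaction is 2 Cu+(aq) + Pb(s) → 2 Cu(s) + Pb2+(aq), so Q = [Pb2+(aq)] / [Cu+(aq)]^2 = 9.94×10^3 and log Q = 3.997.
By the Nernst equation, E = +0.66 − (0.0681/2)·(3.997) = +0.52 V.

+0.52 V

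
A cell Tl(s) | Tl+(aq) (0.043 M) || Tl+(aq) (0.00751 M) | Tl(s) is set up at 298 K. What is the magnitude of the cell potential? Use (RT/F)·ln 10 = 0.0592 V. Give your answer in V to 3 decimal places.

For a concentration cell E°cell = 0, since both electrodes use the same couple.
The compartment with the higher Tl+(aq) concentration (0.043 M) acts as the cathode; ions are reduced there and produced at the dilute (0.00751 M) anode.
With n = 1, Ecell = −(0.0592/1)·log([dilute]/[conc]) = −(0.0592/1)·log(0.00751/0.043) = +0.045 V.

0.045 V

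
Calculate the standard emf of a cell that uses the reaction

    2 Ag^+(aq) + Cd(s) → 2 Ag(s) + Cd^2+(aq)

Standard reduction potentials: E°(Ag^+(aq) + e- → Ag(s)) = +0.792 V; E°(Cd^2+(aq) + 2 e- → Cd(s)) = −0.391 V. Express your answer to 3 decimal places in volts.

Ag^+(aq) gains electrons, so the Ag⁺/Ag couple is the cathode; the Cd²⁺/Cd couple is the anode.
E°cell = E°(cathode) − E°(anode) = +0.792 − (−0.391) = +1.183 V.
The positive value indicates the reaction is spontaneous as written.

+1.183 V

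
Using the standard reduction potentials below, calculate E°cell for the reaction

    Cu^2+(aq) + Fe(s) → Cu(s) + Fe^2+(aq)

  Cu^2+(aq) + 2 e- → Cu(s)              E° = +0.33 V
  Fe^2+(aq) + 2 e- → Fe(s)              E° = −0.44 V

Cu^2+(aq) gains electrons, so the Cu²⁺/Cu couple is the cathode; the Fe²⁺/Fe couple is the anode.
E°cell = E°(cathode) − E°(anode) = +0.33 − (−0.44) = +0.77 V.

+0.77 V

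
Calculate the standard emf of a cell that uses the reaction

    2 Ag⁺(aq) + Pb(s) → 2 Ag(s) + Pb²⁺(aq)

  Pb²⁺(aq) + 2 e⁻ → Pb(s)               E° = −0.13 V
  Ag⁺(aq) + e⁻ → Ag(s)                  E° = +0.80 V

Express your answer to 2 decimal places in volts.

In the reaction as written, Ag⁺(aq) is reduced (cathode) and Pb²⁺(aq) is produced by oxidation at the anode.
E°cell = E°(cathode) − E°(anode) = +0.80 − (−0.13) = +0.93 V.
The positive value indicates the reaction is spontaneous as written.

+0.93 V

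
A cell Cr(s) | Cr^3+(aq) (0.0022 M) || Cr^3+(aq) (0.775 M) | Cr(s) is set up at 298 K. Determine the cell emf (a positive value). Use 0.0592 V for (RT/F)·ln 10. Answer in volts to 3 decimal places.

For a concentration cell E°cell = 0, since both electrodes use the same couple.
The compartment with the higher Cr^3+(aq) concentration (0.775 M) acts as the cathode; ions are reduced there and produced at the dilute (0.0022 M) anode.
With n = 3, Ecell = −(0.0592/3)·log([dilute]/[conc]) = −(0.0592/3)·log(0.0022/0.775) = +0.050 V.

0.050 V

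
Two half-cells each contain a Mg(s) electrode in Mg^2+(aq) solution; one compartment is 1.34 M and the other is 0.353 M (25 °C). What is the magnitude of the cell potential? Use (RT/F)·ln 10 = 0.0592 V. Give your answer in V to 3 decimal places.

0.017 V

For a concentration cell E°cell = 0, since both electrodes use the same couple.
The compartment with the higher Mg^2+(aq) concentration (1.34 M) acts as the cathode; ions are reduced there and produced at the dilute (0.353 M) anode.
With n = 2, Ecell = −(0.0592/2)·log([dilute]/[conc]) = −(0.0592/2)·log(0.353/1.34) = +0.017 V.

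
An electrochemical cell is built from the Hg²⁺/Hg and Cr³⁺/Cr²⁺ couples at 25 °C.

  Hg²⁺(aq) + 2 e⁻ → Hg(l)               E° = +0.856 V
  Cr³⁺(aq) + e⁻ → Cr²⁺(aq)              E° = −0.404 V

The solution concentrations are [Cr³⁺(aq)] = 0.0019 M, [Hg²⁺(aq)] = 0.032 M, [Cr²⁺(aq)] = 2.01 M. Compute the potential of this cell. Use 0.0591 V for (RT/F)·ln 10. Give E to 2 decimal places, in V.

+1.39 V

Since E°(Hg²⁺/Hg) > E°(Cr³⁺/Cr²⁺), Hg²⁺/Hg serves as the cathode.
E°cell = +0.856 − (−0.404) = +1.260 V, with n = 2 electrons transferred.
For the overall reaction Hg²⁺(aq) + 2 Cr²⁺(aq) → Hg(l) + 2 Cr³⁺(aq), Q = [Cr³⁺(aq)]^2 / ([Hg²⁺(aq)]·[Cr²⁺(aq)]^2) = 2.79×10^−5, giving log Q = −4.554.
Applying E = E° − (RT ln10/nF)·log Q gives +1.260 − (0.0591/2)(−4.554) = +1.39 V.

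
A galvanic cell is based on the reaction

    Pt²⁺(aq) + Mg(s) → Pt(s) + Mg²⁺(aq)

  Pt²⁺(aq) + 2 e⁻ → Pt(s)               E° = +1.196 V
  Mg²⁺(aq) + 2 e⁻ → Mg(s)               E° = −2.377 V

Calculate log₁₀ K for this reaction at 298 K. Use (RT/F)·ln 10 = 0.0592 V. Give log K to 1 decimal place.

The Pt²⁺/Pt couple is reduced (cathode); E°cell = +1.196 − (−2.377) = +3.573 V with n = 2.
At equilibrium E = 0, so log K = nE°cell / 0.0592 = (2)(+3.573) / 0.0592 = 120.7.

log K = 120.7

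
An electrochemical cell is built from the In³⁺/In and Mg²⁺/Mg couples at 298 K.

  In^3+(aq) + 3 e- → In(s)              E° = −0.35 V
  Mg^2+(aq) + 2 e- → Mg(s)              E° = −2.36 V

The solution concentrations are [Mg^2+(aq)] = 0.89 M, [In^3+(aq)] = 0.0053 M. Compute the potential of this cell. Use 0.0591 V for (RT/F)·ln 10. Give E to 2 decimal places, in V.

+1.97 V

The In³⁺/In couple has the more positive E°, so it is the cathode; Mg²⁺/Mg is the anode.
E°cell = E°cat − E°an = −0.35 − (−2.36) = +2.01 V; n = 6.
For the overall reaction 2 In^3+(aq) + 3 Mg(s) → 2 In(s) + 3 Mg^2+(aq), Q = [Mg^2+(aq)]^3 / [In^3+(aq)]^2 = 2.51×10^4, giving log Q = 4.400.
By the Nernst equation, E = +2.01 − (0.0591/6)·(4.400) = +1.97 V.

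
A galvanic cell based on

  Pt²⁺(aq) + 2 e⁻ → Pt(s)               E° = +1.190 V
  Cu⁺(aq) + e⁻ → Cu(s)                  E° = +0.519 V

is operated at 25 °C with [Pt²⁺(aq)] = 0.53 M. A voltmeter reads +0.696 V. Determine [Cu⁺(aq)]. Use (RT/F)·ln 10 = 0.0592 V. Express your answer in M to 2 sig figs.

0.28 M

Pt²⁺/Pt is the cathode (higher E°); E°cell = +1.190 − (+0.519) = +0.671 V with n = 2.
From the Nernst equation, log Q = n(E° − E)/0.0592 = 2·(+0.671 − (+0.696))/0.0592 = −0.845.
The balanced reaction is Pt²⁺(aq) + 2 Cu(s) → Pt(s) + 2 Cu⁺(aq), so Q = [Cu⁺(aq)]^2 / [Pt²⁺(aq)].
Substituting the known concentrations and solving, log [Cu⁺(aq)] = −0.560 and [Cu⁺(aq)] = 0.28 M.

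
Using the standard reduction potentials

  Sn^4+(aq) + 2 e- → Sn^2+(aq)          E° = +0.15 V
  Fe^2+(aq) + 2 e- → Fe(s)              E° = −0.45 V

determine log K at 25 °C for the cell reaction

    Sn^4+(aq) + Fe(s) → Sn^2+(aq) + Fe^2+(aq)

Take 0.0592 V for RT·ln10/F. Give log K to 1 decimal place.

log K = 20.3

The Sn⁴⁺/Sn²⁺ couple is reduced (cathode); E°cell = +0.15 − (−0.45) = +0.60 V with n = 2.
At equilibrium E = 0, so log K = nE°cell / 0.0592 = (2)(+0.60) / 0.0592 = 20.3.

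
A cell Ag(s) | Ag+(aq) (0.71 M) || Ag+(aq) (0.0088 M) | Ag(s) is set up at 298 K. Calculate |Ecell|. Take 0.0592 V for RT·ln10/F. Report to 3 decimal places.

0.113 V

For a concentration cell E°cell = 0, since both electrodes use the same couple.
The compartment with the higher Ag+(aq) concentration (0.71 M) acts as the cathode; ions are reduced there and produced at the dilute (0.0088 M) anode.
With n = 1, Ecell = −(0.0592/1)·log([dilute]/[conc]) = −(0.0592/1)·log(0.0088/0.71) = +0.113 V.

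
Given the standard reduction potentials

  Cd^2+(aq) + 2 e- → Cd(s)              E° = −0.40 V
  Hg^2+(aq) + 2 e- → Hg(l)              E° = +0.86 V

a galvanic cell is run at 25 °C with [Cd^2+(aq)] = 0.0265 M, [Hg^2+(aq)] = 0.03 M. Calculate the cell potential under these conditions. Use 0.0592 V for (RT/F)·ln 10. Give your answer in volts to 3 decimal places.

+1.262 V

The Hg²⁺/Hg couple has the more positive E°, so it is the cathode; Cd²⁺/Cd is the anode.
The standard potential is +0.86 − (−0.40) = +1.26 V and the balanced reaction transfers n = 2 electrons.
Balancing gives Hg^2+(aq) + Cd(s) → Hg(l) + Cd^2+(aq); hence Q = [Cd^2+(aq)] / [Hg^2+(aq)] = 0.883 (log Q = −0.054).
Applying E = E° − (RT ln10/nF)·log Q gives +1.26 − (0.0592/2)(−0.054) = +1.262 V.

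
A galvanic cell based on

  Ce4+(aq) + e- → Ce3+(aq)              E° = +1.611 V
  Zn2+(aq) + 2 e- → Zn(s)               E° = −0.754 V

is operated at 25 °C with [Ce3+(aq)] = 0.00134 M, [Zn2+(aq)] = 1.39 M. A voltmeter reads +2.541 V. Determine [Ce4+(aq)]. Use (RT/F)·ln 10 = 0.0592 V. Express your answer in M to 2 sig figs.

Ce⁴⁺/Ce³⁺ is the cathode (higher E°); E°cell = +1.611 − (−0.754) = +2.365 V with n = 2.
From the Nernst equation, log Q = n(E° − E)/0.0592 = 2·(+2.365 − (+2.541))/0.0592 = −5.946.
Balancing electrons gives 2 Ce4+(aq) + Zn(s) → 2 Ce3+(aq) + Zn2+(aq); thus Q = ([Ce3+(aq)]^2·[Zn2+(aq)]) / [Ce4+(aq)]^2.
Isolating [Ce4+(aq)] in Q = 10^{−5.946} yields log [Ce4+(aq)] = 0.172, i.e. 1.5 M.

1.5 M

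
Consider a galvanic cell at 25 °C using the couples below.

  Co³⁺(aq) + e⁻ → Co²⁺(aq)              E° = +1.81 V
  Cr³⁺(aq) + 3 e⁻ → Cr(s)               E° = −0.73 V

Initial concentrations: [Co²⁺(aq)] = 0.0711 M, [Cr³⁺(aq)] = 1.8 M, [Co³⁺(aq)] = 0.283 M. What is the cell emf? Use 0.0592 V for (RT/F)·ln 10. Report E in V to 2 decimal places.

+2.57 V

The Co³⁺/Co²⁺ couple has the more positive E°, so it is the cathode; Cr³⁺/Cr is the anode.
E°cell = E°cat − E°an = +1.81 − (−0.73) = +2.54 V; n = 3.
Balancing gives 3 Co³⁺(aq) + Cr(s) → 3 Co²⁺(aq) + Cr³⁺(aq); hence Q = ([Co²⁺(aq)]^3·[Cr³⁺(aq)]) / [Co³⁺(aq)]^3 = 0.0285 (log Q = −1.544).
E = E° − (0.0592/n)·log Q = +2.54 − (0.0592/3)(−1.544) = +2.57 V.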